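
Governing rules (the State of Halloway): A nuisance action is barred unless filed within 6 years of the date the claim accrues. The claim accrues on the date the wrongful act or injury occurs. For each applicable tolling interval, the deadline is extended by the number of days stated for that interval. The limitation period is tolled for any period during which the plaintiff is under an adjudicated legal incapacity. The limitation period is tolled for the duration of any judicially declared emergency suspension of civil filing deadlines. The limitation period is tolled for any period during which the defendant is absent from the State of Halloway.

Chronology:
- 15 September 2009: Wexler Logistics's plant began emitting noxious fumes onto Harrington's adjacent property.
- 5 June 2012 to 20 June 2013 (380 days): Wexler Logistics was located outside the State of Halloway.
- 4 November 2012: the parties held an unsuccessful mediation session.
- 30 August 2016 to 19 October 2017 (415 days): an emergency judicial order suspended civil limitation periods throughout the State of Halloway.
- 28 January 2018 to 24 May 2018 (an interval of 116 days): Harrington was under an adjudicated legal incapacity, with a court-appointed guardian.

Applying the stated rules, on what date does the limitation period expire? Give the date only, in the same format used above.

The claim accrued on 15 September 2009, the date of the act.
6 years from 15 September 2009 is 15 September 2015.
The defendant's absence from the jurisdiction from 5 June 2012 to 20 June 2013 tolled the period for 380 days, extending the deadline to 29 September 2016.
The emergency suspension of filing deadlines from 30 August 2016 to 19 October 2017 tolled the period for 415 days, extending the deadline to 18 November 2017.
The plaintiff's legal incapacity from 28 January 2018 to 24 May 2018 began after the period had already run on 18 November 2017, so it has no tolling effect.
None of the other events listed affects the running of the period under the stated rules.

18 November 2017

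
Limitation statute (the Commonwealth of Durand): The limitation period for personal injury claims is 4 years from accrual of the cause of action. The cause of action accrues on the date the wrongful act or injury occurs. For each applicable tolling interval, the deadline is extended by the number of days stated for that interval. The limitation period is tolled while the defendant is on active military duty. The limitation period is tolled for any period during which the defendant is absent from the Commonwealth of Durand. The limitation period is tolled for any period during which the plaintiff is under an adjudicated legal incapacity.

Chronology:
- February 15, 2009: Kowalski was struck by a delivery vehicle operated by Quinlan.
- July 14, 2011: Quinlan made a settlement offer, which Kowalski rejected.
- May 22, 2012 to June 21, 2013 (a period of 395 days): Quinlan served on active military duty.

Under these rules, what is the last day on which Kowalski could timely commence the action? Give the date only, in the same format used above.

March 17, 2014

The limitation period began to run on February 15, 2009.
The untolled deadline — 4 years after February 15, 2009 — is February 15, 2013.
The defendant's active military service from May 22, 2012 to June 21, 2013 tolled the period for 395 days, extending the deadline to March 17, 2014.
The other events in the timeline have no effect on the limitation period under the stated rules.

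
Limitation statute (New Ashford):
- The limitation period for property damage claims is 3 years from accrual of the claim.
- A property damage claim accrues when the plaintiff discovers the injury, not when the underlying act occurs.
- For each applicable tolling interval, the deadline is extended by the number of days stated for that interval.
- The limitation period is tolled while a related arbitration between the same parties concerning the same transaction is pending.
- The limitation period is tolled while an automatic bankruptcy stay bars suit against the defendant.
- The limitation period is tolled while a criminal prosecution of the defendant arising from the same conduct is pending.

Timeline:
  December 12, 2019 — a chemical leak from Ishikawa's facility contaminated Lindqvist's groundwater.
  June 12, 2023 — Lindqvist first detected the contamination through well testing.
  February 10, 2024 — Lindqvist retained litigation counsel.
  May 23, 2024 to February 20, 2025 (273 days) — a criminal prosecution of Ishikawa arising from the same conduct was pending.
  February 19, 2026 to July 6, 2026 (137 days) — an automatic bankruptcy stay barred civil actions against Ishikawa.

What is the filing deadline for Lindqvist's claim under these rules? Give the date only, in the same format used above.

Under the discovery rule, the claim accrued on June 12, 2023, when Lindqvist discovered the injury — not on the December 12, 2019 date of the underlying act.
Adding the 3 years base period to June 12, 2023 gives a deadline of June 12, 2026, before any tolling.
The pending criminal prosecution from May 23, 2024 to February 20, 2025 tolled the period for 273 days, extending the deadline to March 12, 2027.
Because the automatic bankruptcy stay ran from February 19, 2026 to July 6, 2026, the deadline is extended by 137 days to July 27, 2027.
Nothing else in the chronology tolls or restarts the period.

July 27, 2027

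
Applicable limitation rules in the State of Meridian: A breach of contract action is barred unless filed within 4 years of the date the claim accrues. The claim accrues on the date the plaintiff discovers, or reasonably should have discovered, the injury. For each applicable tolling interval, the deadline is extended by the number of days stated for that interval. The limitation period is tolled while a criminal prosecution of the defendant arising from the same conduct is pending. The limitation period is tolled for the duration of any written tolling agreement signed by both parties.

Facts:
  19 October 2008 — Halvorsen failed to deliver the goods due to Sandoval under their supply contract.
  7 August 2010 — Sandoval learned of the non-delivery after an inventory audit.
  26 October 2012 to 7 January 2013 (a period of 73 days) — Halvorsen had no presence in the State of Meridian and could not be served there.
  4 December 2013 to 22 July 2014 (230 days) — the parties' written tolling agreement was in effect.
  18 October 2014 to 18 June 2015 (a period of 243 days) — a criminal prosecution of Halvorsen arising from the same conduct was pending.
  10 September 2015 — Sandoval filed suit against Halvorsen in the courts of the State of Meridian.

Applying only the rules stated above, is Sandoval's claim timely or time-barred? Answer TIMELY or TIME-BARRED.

The claim did not accrue until Sandoval discovered the injury on 7 August 2010; the 19 October 2008 act date does not start the clock under the stated rule.
Adding the 4 years base period to 7 August 2010 gives a deadline of 7 August 2014, before any tolling.
Because the written tolling agreement ran from 4 December 2013 to 22 July 2014, the deadline is extended by 230 days to 25 March 2015.
The pending criminal prosecution from 18 October 2014 to 18 June 2015 tolled the period for 243 days, extending the deadline to 23 November 2015.
Although the defendant's absence ran from 26 October 2012 to 7 January 2013, the stated rules do not make that a tolling event, so it is disregarded.
Filing on 10 September 2015 beat the 23 November 2015 deadline — the action is timely.

TIMELY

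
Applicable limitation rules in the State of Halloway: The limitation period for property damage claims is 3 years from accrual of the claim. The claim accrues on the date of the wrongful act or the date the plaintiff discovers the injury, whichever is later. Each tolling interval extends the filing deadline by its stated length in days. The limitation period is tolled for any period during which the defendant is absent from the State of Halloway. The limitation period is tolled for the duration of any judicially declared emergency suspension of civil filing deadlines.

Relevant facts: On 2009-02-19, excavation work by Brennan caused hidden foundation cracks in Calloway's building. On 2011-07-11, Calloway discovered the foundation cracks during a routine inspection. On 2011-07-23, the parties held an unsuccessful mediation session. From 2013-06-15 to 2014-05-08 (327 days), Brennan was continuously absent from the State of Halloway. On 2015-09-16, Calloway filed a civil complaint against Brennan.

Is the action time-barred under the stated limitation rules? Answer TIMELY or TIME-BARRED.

Taking the later of the act (2009-02-19) and discovery (2011-07-11), the claim accrued on 2011-07-11.
3 years from 2011-07-11 is 2014-07-11.
The defendant's absence from the jurisdiction from 2013-06-15 to 2014-05-08 tolled the period for 327 days, extending the deadline to 2015-06-03.
None of the other events listed affects the running of the period under the stated rules.
The 2015-09-16 filing falls after the 2015-06-03 deadline; the claim is time-barred.

TIME-BARRED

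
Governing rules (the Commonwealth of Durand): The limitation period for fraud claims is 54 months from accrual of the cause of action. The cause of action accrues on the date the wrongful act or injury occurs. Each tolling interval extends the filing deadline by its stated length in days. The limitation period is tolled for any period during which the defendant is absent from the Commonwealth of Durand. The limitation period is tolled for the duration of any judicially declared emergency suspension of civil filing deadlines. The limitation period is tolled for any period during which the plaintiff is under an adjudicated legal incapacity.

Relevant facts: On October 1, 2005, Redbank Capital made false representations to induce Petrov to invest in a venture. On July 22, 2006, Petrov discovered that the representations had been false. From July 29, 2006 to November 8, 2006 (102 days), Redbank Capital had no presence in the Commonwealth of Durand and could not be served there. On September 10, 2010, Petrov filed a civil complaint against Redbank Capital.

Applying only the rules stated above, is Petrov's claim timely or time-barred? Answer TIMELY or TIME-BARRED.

TIME-BARRED

The claim accrued on October 1, 2005, when the wrongful act occurred; under the stated occurrence rule the July 22, 2006 discovery does not delay accrual.
The untolled deadline — 54 months after October 1, 2005 — is April 1, 2010.
Because the defendant's absence from the jurisdiction ran from July 29, 2006 to November 8, 2006, the deadline is extended by 102 days to July 12, 2010.
The September 10, 2010 filing falls after the July 12, 2010 deadline; the claim is time-barred.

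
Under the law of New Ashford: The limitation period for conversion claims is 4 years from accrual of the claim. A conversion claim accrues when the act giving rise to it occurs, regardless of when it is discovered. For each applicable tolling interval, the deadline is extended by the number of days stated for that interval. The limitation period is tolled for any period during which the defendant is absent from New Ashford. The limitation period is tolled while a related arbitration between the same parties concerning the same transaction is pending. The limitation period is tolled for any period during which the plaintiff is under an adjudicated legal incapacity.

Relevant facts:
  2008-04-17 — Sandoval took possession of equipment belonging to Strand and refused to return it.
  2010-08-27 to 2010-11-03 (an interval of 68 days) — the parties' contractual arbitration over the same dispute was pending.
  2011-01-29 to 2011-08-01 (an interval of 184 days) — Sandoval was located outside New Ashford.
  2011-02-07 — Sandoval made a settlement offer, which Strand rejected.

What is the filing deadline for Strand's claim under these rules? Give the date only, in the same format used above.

2012-12-25

The claim accrued on 2008-04-17, the date of the act.
4 years from 2008-04-17 is 2012-04-17.
The pending related arbitration from 2010-08-27 to 2010-11-03 tolled the period for 68 days, extending the deadline to 2012-06-24.
Because the defendant's absence from the jurisdiction ran from 2011-01-29 to 2011-08-01, the deadline is extended by 184 days to 2012-12-25.
None of the other events listed affects the running of the period under the stated rules.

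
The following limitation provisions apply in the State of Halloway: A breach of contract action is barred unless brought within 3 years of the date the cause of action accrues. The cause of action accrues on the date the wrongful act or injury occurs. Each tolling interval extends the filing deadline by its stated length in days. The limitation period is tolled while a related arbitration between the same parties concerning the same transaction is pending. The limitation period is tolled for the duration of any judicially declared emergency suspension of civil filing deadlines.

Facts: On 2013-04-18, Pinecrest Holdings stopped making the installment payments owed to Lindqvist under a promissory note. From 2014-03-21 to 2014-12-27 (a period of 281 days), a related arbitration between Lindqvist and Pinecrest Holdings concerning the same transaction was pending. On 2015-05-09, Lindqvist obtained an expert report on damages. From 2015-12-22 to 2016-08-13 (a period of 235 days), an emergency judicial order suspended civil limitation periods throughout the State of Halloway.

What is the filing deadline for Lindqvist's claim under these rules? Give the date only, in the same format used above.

2017-09-16

The cause of action accrued on 2013-04-18, the date of the act.
3 years from 2013-04-18 is 2016-04-18.
The pending related arbitration from 2014-03-21 to 2014-12-27 tolled the period for 281 days, extending the deadline to 2017-01-24.
The period was tolled for 235 days by the emergency suspension of filing deadlines (2015-12-22 to 2016-08-13), pushing the deadline to 2017-09-16.
None of the other events listed affects the running of the period under the stated rules.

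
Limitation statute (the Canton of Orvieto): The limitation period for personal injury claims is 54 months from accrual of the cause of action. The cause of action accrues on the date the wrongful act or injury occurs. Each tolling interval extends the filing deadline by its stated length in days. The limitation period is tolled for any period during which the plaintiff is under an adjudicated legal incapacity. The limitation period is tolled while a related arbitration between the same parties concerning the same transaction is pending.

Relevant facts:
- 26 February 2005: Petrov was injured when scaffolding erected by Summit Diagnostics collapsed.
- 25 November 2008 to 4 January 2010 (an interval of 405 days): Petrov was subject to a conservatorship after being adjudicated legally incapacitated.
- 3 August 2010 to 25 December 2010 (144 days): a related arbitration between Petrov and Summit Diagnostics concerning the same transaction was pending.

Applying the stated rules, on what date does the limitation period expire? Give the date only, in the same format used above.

26 February 2011

The claim accrued on 26 February 2005, when the wrongful act occurred.
Adding the 54 months base period to 26 February 2005 gives a deadline of 26 August 2009, before any tolling.
Because the plaintiff's legal incapacity ran from 25 November 2008 to 4 January 2010, the deadline is extended by 405 days to 5 October 2010.
The pending related arbitration from 3 August 2010 to 25 December 2010 tolled the period for 144 days, extending the deadline to 26 February 2011.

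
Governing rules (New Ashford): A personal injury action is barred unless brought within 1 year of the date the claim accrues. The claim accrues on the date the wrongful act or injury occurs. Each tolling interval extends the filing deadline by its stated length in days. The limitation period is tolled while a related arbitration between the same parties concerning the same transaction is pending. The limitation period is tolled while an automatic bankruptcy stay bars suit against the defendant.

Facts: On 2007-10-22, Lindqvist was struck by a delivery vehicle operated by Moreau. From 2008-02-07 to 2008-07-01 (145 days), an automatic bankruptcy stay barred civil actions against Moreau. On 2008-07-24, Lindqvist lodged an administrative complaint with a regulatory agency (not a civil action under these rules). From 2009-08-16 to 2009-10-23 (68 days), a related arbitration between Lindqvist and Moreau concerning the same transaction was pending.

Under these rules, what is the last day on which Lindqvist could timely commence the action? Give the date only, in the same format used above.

The claim accrued on 2007-10-22, the date of the act.
Adding the 1 year base period to 2007-10-22 gives a deadline of 2008-10-22, before any tolling.
Because the automatic bankruptcy stay ran from 2008-02-07 to 2008-07-01, the deadline is extended by 145 days to 2009-03-16.
The pending related arbitration from 2009-08-16 to 2009-10-23 began after the period had already run on 2009-03-16, so it has no tolling effect.
Nothing else in the chronology tolls or restarts the period.

2009-03-16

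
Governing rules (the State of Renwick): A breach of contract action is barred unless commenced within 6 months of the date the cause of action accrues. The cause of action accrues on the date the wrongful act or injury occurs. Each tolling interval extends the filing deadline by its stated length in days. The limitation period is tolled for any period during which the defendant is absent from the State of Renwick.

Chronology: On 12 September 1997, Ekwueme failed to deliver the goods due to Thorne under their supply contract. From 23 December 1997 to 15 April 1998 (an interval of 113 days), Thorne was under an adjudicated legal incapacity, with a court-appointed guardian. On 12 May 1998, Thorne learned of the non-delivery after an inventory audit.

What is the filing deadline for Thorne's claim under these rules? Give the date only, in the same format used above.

The claim accrued on 12 September 1997, when the wrongful act occurred; under the stated occurrence rule the 12 May 1998 discovery does not delay accrual.
6 months from 12 September 1997 is 12 March 1998.
Although the plaintiff's incapacity ran from 23 December 1997 to 15 April 1998, the stated rules do not make that a tolling event, so it is disregarded.

12 March 1998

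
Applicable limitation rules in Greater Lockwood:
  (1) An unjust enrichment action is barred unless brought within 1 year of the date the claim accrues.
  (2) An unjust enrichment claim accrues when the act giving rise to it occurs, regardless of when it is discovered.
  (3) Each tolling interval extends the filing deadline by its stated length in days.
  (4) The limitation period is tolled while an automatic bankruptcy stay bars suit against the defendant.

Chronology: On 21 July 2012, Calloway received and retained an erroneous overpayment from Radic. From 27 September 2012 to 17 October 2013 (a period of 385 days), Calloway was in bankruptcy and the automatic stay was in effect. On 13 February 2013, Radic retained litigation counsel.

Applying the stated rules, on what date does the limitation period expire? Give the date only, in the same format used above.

10 August 2014

The claim accrued on 21 July 2012, the date of the act.
1 year from 21 July 2012 is 21 July 2013.
Because the automatic bankruptcy stay ran from 27 September 2012 to 17 October 2013, the deadline is extended by 385 days to 10 August 2014.
Nothing else in the chronology tolls or restarts the period.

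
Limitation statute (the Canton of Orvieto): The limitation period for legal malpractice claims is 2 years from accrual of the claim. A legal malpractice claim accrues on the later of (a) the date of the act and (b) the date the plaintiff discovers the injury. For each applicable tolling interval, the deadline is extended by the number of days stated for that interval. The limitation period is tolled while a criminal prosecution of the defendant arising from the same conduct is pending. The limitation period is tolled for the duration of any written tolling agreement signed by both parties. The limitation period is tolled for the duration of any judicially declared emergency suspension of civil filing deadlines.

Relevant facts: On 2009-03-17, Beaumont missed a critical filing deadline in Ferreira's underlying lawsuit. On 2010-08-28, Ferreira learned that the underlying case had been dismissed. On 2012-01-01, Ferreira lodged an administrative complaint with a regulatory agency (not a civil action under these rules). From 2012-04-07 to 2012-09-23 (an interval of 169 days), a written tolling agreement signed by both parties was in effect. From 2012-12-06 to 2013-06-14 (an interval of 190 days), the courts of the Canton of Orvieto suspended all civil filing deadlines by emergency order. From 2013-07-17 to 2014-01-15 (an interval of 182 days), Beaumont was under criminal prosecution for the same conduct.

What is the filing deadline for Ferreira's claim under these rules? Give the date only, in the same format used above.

2014-02-20

Because discovery on 2010-08-28 post-dates the 2009-03-17 act, accrual under the later-of rule falls on 2010-08-28.
The untolled deadline — 2 years after 2010-08-28 — is 2012-08-28.
The written tolling agreement from 2012-04-07 to 2012-09-23 tolled the period for 169 days, extending the deadline to 2013-02-13.
Because the emergency suspension of filing deadlines ran from 2012-12-06 to 2013-06-14, the deadline is extended by 190 days to 2013-08-22.
The pending criminal prosecution from 2013-07-17 to 2014-01-15 tolled the period for 182 days, extending the deadline to 2014-02-20.
Nothing else in the chronology tolls or restarts the period.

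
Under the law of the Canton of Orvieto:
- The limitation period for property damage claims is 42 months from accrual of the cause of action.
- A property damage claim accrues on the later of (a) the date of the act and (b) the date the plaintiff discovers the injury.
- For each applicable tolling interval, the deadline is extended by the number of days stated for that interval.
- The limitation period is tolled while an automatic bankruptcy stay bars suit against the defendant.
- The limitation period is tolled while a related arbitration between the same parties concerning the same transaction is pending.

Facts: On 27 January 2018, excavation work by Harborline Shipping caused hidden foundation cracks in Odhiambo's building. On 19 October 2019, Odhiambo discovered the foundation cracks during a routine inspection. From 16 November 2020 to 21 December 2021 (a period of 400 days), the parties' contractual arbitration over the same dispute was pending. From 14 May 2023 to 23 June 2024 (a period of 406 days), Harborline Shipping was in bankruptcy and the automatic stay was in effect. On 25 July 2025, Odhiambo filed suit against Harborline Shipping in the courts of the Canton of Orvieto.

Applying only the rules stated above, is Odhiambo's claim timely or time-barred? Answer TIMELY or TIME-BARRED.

TIME-BARRED

Taking the later of the act (27 January 2018) and discovery (19 October 2019), the claim accrued on 19 October 2019.
Adding the 42 months base period to 19 October 2019 gives a deadline of 19 April 2023, before any tolling.
The period was tolled for 400 days by the pending related arbitration (16 November 2020 to 21 December 2021), pushing the deadline to 23 May 2024.
Because the automatic bankruptcy stay ran from 14 May 2023 to 23 June 2024, the deadline is extended by 406 days to 3 July 2025.
The 25 July 2025 filing falls after the 3 July 2025 deadline; the claim is time-barred.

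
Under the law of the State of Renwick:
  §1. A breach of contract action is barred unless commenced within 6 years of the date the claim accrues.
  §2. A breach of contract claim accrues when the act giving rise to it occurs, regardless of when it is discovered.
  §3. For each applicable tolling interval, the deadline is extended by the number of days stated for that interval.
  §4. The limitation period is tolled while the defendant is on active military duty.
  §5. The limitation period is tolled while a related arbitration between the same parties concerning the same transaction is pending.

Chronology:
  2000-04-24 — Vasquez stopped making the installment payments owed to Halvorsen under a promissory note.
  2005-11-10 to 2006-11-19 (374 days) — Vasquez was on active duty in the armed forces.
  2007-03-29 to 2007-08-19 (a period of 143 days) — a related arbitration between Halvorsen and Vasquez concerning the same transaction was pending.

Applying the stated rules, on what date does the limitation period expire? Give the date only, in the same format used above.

The claim accrued on 2000-04-24, when the wrongful act occurred.
6 years from 2000-04-24 is 2006-04-24.
The defendant's active military service from 2005-11-10 to 2006-11-19 tolled the period for 374 days, extending the deadline to 2007-05-03.
The period was tolled for 143 days by the pending related arbitration (2007-03-29 to 2007-08-19), pushing the deadline to 2007-09-23.

2007-09-23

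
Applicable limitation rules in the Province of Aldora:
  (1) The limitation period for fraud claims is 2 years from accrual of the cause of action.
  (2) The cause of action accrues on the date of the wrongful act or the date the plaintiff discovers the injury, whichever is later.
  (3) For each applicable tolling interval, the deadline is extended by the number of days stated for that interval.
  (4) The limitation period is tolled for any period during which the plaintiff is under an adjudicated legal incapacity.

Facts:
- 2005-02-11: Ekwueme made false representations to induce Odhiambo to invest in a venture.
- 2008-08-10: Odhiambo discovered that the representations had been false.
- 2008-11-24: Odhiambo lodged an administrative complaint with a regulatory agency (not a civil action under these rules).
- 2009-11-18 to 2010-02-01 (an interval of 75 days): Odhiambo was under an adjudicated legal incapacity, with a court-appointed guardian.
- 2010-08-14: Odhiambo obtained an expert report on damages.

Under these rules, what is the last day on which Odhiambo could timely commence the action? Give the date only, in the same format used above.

Taking the later of the act (2005-02-11) and discovery (2008-08-10), the claim accrued on 2008-08-10.
The untolled deadline — 2 years after 2008-08-10 — is 2010-08-10.
The plaintiff's legal incapacity from 2009-11-18 to 2010-02-01 tolled the period for 75 days, extending the deadline to 2010-10-24.
None of the other events listed affects the running of the period under the stated rules.

2010-10-24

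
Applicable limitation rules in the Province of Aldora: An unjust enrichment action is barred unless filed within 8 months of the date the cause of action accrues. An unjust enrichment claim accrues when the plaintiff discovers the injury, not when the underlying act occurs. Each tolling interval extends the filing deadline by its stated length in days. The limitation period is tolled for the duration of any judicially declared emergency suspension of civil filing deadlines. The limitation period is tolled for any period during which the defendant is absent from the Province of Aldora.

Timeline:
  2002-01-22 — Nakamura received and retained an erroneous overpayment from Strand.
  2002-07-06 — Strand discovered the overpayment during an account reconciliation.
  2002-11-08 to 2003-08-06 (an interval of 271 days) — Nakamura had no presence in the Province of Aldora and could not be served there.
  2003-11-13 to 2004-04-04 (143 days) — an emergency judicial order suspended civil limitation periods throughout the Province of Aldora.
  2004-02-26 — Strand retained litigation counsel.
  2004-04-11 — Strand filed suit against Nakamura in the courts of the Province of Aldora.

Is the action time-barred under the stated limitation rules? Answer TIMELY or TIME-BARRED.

Under the discovery rule, the claim accrued on 2002-07-06, when Strand discovered the injury — not on the 2002-01-22 date of the underlying act.
8 months from 2002-07-06 is 2003-03-06.
The period was tolled for 271 days by the defendant's absence from the jurisdiction (2002-11-08 to 2003-08-06), pushing the deadline to 2003-12-02.
The period was tolled for 143 days by the emergency suspension of filing deadlines (2003-11-13 to 2004-04-04), pushing the deadline to 2004-04-23.
None of the other events listed affects the running of the period under the stated rules.
Filing on 2004-04-11 beat the 2004-04-23 deadline — the action is timely.

TIMELY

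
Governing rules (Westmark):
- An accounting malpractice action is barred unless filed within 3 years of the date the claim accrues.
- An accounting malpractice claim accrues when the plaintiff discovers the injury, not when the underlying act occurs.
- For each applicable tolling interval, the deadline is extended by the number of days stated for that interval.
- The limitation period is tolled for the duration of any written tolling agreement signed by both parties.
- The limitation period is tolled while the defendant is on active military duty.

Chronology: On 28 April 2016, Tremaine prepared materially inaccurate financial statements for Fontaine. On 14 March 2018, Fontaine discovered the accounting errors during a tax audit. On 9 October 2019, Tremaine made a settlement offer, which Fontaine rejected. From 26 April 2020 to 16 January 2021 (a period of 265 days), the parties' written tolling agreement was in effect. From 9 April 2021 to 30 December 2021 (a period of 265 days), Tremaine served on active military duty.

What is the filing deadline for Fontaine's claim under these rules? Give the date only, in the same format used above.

Under the discovery rule, the claim accrued on 14 March 2018, when Fontaine discovered the injury — not on the 28 April 2016 date of the underlying act.
3 years from 14 March 2018 is 14 March 2021.
The period was tolled for 265 days by the written tolling agreement (26 April 2020 to 16 January 2021), pushing the deadline to 4 December 2021.
Because the defendant's active military service ran from 9 April 2021 to 30 December 2021, the deadline is extended by 265 days to 26 August 2022.
None of the other events listed affects the running of the period under the stated rules.

26 August 2022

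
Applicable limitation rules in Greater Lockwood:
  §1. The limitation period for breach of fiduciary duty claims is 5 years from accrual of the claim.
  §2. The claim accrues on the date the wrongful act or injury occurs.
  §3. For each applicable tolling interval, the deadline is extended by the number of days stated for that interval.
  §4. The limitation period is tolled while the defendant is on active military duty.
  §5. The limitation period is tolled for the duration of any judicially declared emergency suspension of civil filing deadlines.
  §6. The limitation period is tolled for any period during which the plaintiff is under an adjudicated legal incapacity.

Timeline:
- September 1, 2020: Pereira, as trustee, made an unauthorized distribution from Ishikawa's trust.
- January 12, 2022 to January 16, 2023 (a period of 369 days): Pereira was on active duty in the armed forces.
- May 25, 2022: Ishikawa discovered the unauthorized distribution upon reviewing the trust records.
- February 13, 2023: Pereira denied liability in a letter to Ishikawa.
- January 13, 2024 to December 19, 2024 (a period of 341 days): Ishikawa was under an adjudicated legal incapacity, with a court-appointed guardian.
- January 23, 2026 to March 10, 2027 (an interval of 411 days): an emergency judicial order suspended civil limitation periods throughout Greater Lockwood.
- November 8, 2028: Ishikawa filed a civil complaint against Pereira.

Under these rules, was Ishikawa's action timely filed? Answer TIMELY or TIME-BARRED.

TIME-BARRED

Because the rule ties accrual to occurrence, the claim accrued on September 1, 2020, not on the May 25, 2022 discovery date.
5 years from September 1, 2020 is September 1, 2025.
The defendant's active military service from January 12, 2022 to January 16, 2023 tolled the period for 369 days, extending the deadline to September 5, 2026.
Because the plaintiff's legal incapacity ran from January 13, 2024 to December 19, 2024, the deadline is extended by 341 days to August 12, 2027.
The period was tolled for 411 days by the emergency suspension of filing deadlines (January 23, 2026 to March 10, 2027), pushing the deadline to September 26, 2028.
The other events in the timeline have no effect on the limitation period under the stated rules.
The November 8, 2028 filing falls after the September 26, 2028 deadline; the claim is time-barred.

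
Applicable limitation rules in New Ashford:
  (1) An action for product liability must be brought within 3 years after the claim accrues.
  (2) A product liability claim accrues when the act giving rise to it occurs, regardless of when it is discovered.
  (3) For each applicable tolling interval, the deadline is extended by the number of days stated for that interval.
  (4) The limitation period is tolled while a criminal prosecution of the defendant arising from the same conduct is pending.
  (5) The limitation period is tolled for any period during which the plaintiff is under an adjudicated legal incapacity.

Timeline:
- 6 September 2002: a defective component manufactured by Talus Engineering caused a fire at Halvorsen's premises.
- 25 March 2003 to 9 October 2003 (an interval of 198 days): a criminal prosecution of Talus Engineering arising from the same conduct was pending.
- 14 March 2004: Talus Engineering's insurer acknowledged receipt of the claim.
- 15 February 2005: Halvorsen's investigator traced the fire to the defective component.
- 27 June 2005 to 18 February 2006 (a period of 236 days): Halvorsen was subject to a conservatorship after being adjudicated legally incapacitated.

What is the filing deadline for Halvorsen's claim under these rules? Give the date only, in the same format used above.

14 November 2006

Because the rule ties accrual to occurrence, the claim accrued on 6 September 2002, not on the 15 February 2005 discovery date.
The untolled deadline — 3 years after 6 September 2002 — is 6 September 2005.
The pending criminal prosecution from 25 March 2003 to 9 October 2003 tolled the period for 198 days, extending the deadline to 23 March 2006.
The period was tolled for 236 days by the plaintiff's legal incapacity (27 June 2005 to 18 February 2006), pushing the deadline to 14 November 2006.
Nothing else in the chronology tolls or restarts the period.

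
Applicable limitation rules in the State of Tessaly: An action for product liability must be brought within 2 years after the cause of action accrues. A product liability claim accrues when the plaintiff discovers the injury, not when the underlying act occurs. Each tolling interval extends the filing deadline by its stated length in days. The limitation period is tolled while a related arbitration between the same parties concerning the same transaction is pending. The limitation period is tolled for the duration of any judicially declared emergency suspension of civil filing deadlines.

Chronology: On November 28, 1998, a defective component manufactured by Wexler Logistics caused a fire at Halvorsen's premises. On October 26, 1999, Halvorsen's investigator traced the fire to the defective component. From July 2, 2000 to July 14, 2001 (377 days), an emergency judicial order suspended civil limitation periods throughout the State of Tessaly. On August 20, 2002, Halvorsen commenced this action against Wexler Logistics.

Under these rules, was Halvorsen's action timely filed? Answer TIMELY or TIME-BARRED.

TIMELY

Under the discovery rule, the claim accrued on October 26, 1999, when Halvorsen discovered the injury — not on the November 28, 1998 date of the underlying act.
Adding the 2 years base period to October 26, 1999 gives a deadline of October 26, 2001, before any tolling.
The emergency suspension of filing deadlines from July 2, 2000 to July 14, 2001 tolled the period for 377 days, extending the deadline to November 7, 2002.
Filing on August 20, 2002 beat the November 7, 2002 deadline — the action is timely.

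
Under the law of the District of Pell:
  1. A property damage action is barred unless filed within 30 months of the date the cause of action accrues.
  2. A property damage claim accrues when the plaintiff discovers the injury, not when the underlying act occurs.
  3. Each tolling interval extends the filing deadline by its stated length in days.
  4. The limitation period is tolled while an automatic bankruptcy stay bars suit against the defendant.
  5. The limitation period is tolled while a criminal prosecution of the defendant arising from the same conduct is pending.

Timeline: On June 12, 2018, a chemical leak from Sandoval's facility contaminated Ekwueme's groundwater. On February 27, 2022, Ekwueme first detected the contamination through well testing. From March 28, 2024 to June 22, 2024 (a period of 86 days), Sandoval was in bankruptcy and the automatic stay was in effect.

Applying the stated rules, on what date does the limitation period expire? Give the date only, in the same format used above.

The claim did not accrue until Ekwueme discovered the injury on February 27, 2022; the June 12, 2018 act date does not start the clock under the stated rule.
The untolled deadline — 30 months after February 27, 2022 — is August 27, 2024.
Because the automatic bankruptcy stay ran from March 28, 2024 to June 22, 2024, the deadline is extended by 86 days to November 21, 2024.

November 21, 2024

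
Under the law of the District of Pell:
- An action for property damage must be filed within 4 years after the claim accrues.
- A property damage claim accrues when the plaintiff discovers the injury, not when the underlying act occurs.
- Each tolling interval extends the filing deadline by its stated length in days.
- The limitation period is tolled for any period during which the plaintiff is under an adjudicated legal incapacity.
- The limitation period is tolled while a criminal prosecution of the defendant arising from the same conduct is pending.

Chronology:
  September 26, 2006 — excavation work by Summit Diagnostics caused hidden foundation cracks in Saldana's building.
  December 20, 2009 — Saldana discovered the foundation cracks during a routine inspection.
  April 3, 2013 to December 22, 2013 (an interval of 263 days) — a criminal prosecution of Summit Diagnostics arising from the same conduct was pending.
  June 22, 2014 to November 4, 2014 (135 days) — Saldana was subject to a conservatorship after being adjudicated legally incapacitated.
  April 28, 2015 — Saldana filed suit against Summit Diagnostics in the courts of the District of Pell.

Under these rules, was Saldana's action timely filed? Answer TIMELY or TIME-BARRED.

Accrual is tied to discovery, so the period began on December 20, 2009 rather than on September 26, 2006 when the act occurred.
The untolled deadline — 4 years after December 20, 2009 — is December 20, 2013.
Because the pending criminal prosecution ran from April 3, 2013 to December 22, 2013, the deadline is extended by 263 days to September 9, 2014.
Because the plaintiff's legal incapacity ran from June 22, 2014 to November 4, 2014, the deadline is extended by 135 days to January 22, 2015.
Saldana filed on April 28, 2015, after the January 22, 2015 deadline, so the action is time-barred.

TIME-BARRED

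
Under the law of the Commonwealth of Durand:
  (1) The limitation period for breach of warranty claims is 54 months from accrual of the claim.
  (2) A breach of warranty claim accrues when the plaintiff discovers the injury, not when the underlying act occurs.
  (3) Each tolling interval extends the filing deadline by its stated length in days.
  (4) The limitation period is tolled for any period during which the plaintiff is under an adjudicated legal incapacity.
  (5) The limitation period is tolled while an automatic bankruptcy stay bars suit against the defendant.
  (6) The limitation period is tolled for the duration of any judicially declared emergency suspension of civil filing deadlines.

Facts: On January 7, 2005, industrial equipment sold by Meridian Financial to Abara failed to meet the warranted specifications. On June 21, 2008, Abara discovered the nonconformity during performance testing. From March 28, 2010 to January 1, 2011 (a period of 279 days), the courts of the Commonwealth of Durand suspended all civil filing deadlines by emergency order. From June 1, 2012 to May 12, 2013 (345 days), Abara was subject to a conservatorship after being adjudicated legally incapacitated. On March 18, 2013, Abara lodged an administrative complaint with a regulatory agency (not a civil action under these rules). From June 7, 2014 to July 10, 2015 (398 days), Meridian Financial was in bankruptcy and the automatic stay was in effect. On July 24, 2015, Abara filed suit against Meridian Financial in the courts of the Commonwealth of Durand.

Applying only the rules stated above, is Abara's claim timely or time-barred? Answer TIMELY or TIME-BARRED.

Under the discovery rule, the claim accrued on June 21, 2008, when Abara discovered the injury — not on the January 7, 2005 date of the underlying act.
54 months from June 21, 2008 is December 21, 2012.
The period was tolled for 279 days by the emergency suspension of filing deadlines (March 28, 2010 to January 1, 2011), pushing the deadline to September 26, 2013.
The period was tolled for 345 days by the plaintiff's legal incapacity (June 1, 2012 to May 12, 2013), pushing the deadline to September 6, 2014.
The automatic bankruptcy stay from June 7, 2014 to July 10, 2015 tolled the period for 398 days, extending the deadline to October 9, 2015.
None of the other events listed affects the running of the period under the stated rules.
The July 24, 2015 filing precedes the October 9, 2015 deadline; the claim is timely.

TIMELY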